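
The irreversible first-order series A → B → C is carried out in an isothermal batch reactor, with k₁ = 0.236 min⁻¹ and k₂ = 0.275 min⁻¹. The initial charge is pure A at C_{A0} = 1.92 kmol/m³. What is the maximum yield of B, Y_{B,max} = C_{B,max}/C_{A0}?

Evaluating C_B at t_opt = ln(k₂/k₁)/(k₂−k₁) gives C_{B,max}/C_{A0} = (k₁/k₂)^[k₂/(k₂−k₁)].
= (0.236/0.275)^(0.275/(0.275−0.236)) = (0.8582)^(7.051) = 0.3401.

0.340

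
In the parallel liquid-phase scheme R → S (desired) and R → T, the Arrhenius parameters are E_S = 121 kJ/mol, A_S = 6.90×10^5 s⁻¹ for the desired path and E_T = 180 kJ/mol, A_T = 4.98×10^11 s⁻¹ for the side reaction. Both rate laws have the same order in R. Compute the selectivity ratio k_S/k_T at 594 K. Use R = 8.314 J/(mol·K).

Since both paths have the same order in R, the concentration cancels and S_{S/T} = k_S/k_T = (A_S/A_T)·exp[(E_T−E_S)/(RT)].
(E_T−E_S)/(RT) = (180−121)×10³/(8.314×594) = 59000/4939 = 11.95.
k_S/k_T = (6.90×10^5/4.98×10^11)·exp(11.95) = 1.386×10^-6 × 1.543×10^5 = 0.214.
Since E_S < E_T, lowering the temperature improves selectivity toward S.

0.214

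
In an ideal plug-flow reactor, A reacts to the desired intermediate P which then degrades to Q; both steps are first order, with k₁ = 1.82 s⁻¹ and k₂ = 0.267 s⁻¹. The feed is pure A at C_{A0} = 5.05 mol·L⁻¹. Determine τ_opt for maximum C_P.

1.24 s

Setting dC_P/dτ = 0 gives τ_opt = ln(k₂/k₁)/(k₂−k₁).
= ln(0.267/1.82)/(0.267−1.82) = ln(0.1467)/-1.553 = -1.919/-1.553 = 1.24 s.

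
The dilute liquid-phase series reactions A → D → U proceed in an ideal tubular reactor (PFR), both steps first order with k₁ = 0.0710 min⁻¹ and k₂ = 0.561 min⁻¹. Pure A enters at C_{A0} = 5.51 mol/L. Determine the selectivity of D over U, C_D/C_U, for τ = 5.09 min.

The intermediate concentration in a first-order A→B→C sequence is C_D = k₁C_{A0}(e^(−k₁τ) − e^(−k₂τ))/(k₂−k₁).
e^(−k₁τ) = e^(−0.0710×5.09) = e^(−0.3614) = 0.6967; e^(−k₂τ) = e^(−2.855) = 0.05753.
C_D = 0.0710×5.51/(0.561−0.0710) × (0.6967−0.05753) = 0.7984×0.6392 = 0.5103 mol/L.
C_A = C_{A0}e^(−k₁τ) = 3.839 mol/L, so C_U = C_{A0}−C_A−C_D = 1.161 mol/L; C_D/C_U = 0.440.

0.440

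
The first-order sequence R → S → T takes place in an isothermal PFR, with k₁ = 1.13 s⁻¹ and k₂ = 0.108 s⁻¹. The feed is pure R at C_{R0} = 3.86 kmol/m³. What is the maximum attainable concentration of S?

For a first-order series the maximum intermediate yield is C_{S,max}/C_{R0} = (k₁/k₂)^[k₂/(k₂−k₁)].
= (1.13/0.108)^(0.108/(0.108−1.13)) = (10.46)^(-0.1057) = 0.7803.
C_{S,max} = 0.7803×3.86 = 3.01 kmol/m³.

3.01 kmol/m³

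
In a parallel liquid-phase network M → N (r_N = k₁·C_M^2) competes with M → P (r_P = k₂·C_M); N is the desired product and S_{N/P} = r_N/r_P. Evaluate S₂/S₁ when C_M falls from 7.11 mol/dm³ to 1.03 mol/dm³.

S_{N/P} = (k₁/k₂)·C_M, so S₂/S₁ = (C_{M,2}/C_{M,1}).
= 1.03/7.11 = 0.145.

0.145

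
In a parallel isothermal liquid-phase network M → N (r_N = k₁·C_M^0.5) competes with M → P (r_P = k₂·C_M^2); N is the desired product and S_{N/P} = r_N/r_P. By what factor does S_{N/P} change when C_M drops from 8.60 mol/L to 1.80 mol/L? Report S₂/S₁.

10.4

S_{N/P} = (k₁/k₂)·C_M^-1.5, so S₂/S₁ = (C_{M,2}/C_{M,1})^-1.5.
= (1.80/8.60)^(-1.5) = (0.2093)^(-1.5) = 10.4.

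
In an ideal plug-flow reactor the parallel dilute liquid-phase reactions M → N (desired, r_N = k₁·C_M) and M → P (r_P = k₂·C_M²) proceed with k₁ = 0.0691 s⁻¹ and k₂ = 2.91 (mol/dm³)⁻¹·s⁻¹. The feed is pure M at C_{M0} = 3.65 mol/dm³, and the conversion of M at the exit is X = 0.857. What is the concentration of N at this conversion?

0.0453 mol/dm³

C_M = C_{M0}(1−X) = 0.5220 mol/dm³.
Along a PFR/batch, dC_N/dC_M = −r_N/(r_N+r_P) = −k₁/(k₁+k₂·C_M).
Integrating from C_{M0} to C_M: C_N = (0.0691/2.91)·ln[(0.0691+2.91·3.65)/(0.0691+2.91·0.522)] = 0.02375·ln(10.69/1.588) = 0.04528 mol/dm³.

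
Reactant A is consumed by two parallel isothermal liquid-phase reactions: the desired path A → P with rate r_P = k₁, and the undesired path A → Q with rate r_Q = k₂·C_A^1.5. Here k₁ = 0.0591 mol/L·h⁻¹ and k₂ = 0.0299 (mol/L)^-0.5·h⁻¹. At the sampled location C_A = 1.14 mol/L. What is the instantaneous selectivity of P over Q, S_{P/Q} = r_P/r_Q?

1.62

S_{P/Q} = r_P/r_Q = (k₁)/(k₂·C_A^1.5) = (k₁/k₂)·C_A^-1.5.
= (0.0591) / (0.0299×1.140^1.5) = 0.05910/0.03639 = 1.62.
The undesired path is higher order in A, so low C_A (CSTR or dilute feed) favours P.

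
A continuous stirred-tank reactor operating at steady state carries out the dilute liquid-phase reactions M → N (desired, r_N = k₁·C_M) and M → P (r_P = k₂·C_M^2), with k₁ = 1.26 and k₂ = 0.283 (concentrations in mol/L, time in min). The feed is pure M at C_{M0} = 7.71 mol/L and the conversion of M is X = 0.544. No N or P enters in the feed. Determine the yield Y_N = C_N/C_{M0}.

Exit C_M = C_{M0}(1−X) = 7.71×0.456 = 3.516 mol/L.
A CSTR operates uniformly at the exit composition, giving r_N = 4.430 and r_P = 3.498 (each k·C_M^n at C_M = 3.516).
Fraction of consumed M going to N: r_N/(r_N+r_P) = 0.5588.
C_N = 0.5588·C_{M0}·X = 0.5588×7.71×0.544 = 2.34 mol/L; Y_N = C_N/C_{M0} = 0.304.

0.304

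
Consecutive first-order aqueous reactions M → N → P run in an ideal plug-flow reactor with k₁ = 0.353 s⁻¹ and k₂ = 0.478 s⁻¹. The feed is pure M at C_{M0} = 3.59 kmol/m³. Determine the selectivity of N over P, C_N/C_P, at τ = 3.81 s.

Solving the coupled first-order balances gives C_N(τ) = [k₁/(k₂−k₁)]·C_{M0}·(e^(−k₁τ) − e^(−k₂τ)).
e^(−k₁τ) = e^(−0.353×3.81) = e^(−1.345) = 0.2606; e^(−k₂τ) = e^(−1.821) = 0.1618.
C_N = 0.353×3.59/(0.478−0.353) × (0.2606−0.1618) = 10.14×0.09872 = 1.001 kmol/m³.
C_M = C_{M0}e^(−k₁τ) = 0.9354 kmol/m³, so C_P = C_{M0}−C_M−C_N = 1.654 kmol/m³; C_N/C_P = 0.605.

0.605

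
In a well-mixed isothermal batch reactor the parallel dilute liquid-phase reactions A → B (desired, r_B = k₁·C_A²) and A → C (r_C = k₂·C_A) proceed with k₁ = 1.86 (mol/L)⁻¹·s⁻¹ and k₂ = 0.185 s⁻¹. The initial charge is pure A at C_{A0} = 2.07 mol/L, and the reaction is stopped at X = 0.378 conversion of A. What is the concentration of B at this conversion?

0.738 mol/L

C_A = C_{A0}(1−X) = 1.288 mol/L.
Along a PFR/batch, dC_C/dC_A = −r_C/(r_B+r_C) = −k₂/(k₂+k₁·C_A).
Integrating from C_{A0} to C_A: C_C = (0.185/1.86)·ln[(0.185+1.86·2.07)/(0.185+1.86·1.29)] = 0.09946·ln(4.035/2.580) = 0.04449 mol/L.
Then C_B = (C_{A0}−C_A) − C_C = 0.7825 − 0.04449 = 0.7380 mol/L.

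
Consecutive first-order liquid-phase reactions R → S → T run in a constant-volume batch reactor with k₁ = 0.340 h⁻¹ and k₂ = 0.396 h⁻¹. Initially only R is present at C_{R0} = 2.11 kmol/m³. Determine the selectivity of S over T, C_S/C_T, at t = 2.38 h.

1.55

The intermediate concentration in a first-order A→B→C sequence is C_S = k₁C_{R0}(e^(−k₁t) − e^(−k₂t))/(k₂−k₁).
e^(−k₁t) = e^(−0.340×2.38) = e^(−0.8092) = 0.4452; e^(−k₂t) = e^(−0.9425) = 0.3897.
C_S = 0.340×2.11/(0.396−0.340) × (0.4452−0.3897) = 12.81×0.05555 = 0.7117 kmol/m³.
C_R = C_{R0}e^(−k₁t) = 0.9394 kmol/m³, so C_T = C_{R0}−C_R−C_S = 0.4589 kmol/m³; C_S/C_T = 1.55.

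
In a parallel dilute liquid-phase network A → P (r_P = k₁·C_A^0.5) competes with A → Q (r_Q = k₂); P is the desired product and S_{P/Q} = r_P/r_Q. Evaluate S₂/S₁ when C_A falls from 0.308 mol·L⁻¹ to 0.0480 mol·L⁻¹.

0.395

S_{P/Q} = (k₁/k₂)·C_A^0.5, so S₂/S₁ = (C_{A,2}/C_{A,1})^0.5.
= (0.0480/0.308)^0.5 = (0.1558)^0.5 = 0.395.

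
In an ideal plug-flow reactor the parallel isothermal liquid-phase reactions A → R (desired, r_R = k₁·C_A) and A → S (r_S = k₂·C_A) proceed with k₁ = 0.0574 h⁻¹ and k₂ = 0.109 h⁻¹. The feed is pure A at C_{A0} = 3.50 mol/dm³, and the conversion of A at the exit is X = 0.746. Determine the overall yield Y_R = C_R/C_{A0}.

C_A = C_{A0}(1−X) = 0.8890 mol/dm³.
Both paths are first order in A, so the instantaneous fraction to R is constant: dC_R/d(−C_A) = k₁/(k₁+k₂) = 0.3450.
C_R = 0.3450·(C_{A0}−C_A) = 0.3450×2.611 = 0.901 mol/dm³.
Y_R = C_R/C_{A0} = 0.9007/3.50 = 0.257.

0.257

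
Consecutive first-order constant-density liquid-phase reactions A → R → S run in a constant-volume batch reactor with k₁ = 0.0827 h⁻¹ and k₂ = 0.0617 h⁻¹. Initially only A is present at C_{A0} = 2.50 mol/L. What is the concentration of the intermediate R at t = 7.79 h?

For first-order series with pure A initially, C_R(t) = k₁C_{A0}/(k₂−k₁)·(e^(−k₁t) − e^(−k₂t)).
e^(−k₁t) = e^(−0.0827×7.79) = e^(−0.6442) = 0.5251; e^(−k₂t) = e^(−0.4806) = 0.6184.
C_R = 0.0827×2.50/(0.0617−0.0827) × (0.5251−0.6184) = (-9.845)×(-0.09332) = 0.9188 mol/L.

0.919 mol/L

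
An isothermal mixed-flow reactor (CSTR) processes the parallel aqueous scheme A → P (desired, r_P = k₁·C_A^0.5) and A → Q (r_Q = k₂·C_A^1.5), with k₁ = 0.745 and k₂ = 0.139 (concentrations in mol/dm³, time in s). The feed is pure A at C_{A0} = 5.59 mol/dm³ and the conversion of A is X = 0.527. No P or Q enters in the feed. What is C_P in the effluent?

Exit C_A = C_{A0}(1−X) = 5.59×0.473 = 2.644 mol/dm³.
Rates in a CSTR are evaluated at the outlet concentration: r_P = 0.745×2.644^0.5 = 1.211, r_Q = 0.139×2.644^1.5 = 0.5976.
Fraction of consumed A going to P: r_P/(r_P+r_Q) = 0.6696.
C_P = 0.6696·C_{A0}·X = 0.6696×5.59×0.527 = 1.97 mol/dm³.

1.97 mol/dm³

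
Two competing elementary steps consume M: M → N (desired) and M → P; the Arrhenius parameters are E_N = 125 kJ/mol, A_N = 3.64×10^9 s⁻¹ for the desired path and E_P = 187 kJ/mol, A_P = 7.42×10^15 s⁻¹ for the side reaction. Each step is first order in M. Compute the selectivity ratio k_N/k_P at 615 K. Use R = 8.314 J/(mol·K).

Since both paths have the same order in M, the concentration cancels and S_{N/P} = k_N/k_P = (A_N/A_P)·exp[(E_P−E_N)/(RT)].
(E_P−E_N)/(RT) = (187−125)×10³/(8.314×615) = 62000/5113 = 12.13.
k_N/k_P = (3.64×10^9/7.42×10^15)·exp(12.13) = 4.906×10^-7 × 1.846×10^5 = 0.0905.
Since E_N < E_P, lowering the temperature improves selectivity toward N.

0.0905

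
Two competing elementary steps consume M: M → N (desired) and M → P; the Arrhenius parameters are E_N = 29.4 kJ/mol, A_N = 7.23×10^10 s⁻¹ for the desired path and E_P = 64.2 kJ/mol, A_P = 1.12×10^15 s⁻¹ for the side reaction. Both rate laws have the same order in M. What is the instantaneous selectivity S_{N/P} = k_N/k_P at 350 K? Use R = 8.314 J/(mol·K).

k_N/k_P = (A_N/A_P)·exp[−(E_N−E_P)/(RT)] = (A_N/A_P)·exp[(E_P−E_N)/(RT)].
(E_P−E_N)/(RT) = (64.2−29.4)×10³/(8.314×350) = 34800/2910 = 11.96.
k_N/k_P = (7.23×10^10/1.12×10^15)·exp(11.96) = 6.455×10^-5 × 1.562×10^5 = 10.1.
Since E_N < E_P, lowering the temperature improves selectivity toward N.

10.1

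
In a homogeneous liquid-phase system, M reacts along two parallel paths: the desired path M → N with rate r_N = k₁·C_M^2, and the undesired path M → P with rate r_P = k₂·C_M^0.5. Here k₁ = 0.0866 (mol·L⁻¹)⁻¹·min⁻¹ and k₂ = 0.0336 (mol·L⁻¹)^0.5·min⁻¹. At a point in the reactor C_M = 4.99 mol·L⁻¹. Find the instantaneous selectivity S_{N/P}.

S_{N/P} = r_N/r_P = (k₁·C_M^2)/(k₂·C_M^0.5) = (k₁/k₂)·C_M^1.5.
= (0.0866×4.990^2) / (0.0336×4.990^0.5) = 2.156/0.07506 = 28.7.

28.7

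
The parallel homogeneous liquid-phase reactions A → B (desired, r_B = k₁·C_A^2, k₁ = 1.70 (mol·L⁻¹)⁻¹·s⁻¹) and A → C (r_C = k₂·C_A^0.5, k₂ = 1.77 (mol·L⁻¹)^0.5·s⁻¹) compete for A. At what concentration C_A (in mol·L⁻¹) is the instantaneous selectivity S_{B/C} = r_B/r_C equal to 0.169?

0.314 mol·L⁻¹

S_{B/C} = (k₁/k₂)·C_A^1.5 ⇒ C_A = (S·k₂/k₁)^(1/1.5).
= (0.169×1.77/1.70)^(0.6667) = (0.1760)^(0.6667) = 0.314 mol·L⁻¹.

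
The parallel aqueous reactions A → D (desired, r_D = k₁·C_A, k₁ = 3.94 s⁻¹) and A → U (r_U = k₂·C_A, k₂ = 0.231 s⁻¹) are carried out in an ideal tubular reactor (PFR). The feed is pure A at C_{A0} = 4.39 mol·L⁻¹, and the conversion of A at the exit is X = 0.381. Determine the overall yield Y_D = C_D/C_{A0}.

C_A = C_{A0}(1−X) = 2.717 mol·L⁻¹.
Both paths are first order in A, so the instantaneous fraction to D is constant: dC_D/d(−C_A) = k₁/(k₁+k₂) = 0.9446.
C_D = 0.9446·(C_{A0}−C_A) = 0.9446×1.673 = 1.58 mol·L⁻¹.
Y_D = C_D/C_{A0} = 1.580/4.39 = 0.360.

0.360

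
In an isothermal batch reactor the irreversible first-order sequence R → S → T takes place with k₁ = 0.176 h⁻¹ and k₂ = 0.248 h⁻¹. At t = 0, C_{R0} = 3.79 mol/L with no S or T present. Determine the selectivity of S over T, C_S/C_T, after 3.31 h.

1.90

For first-order series with pure R initially, C_S(t) = k₁C_{R0}/(k₂−k₁)·(e^(−k₁t) − e^(−k₂t)).
e^(−k₁t) = e^(−0.176×3.31) = e^(−0.5826) = 0.5585; e^(−k₂t) = e^(−0.8209) = 0.4400.
C_S = 0.176×3.79/(0.248−0.176) × (0.5585−0.4400) = 9.264×0.1184 = 1.097 mol/L.
C_R = C_{R0}e^(−k₁t) = 2.117 mol/L, so C_T = C_{R0}−C_R−C_S = 0.5763 mol/L; C_S/C_T = 1.90.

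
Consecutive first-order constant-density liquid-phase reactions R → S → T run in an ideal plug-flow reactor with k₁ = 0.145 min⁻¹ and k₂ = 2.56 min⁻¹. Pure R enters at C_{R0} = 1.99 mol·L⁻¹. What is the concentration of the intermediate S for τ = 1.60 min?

Solving the coupled first-order balances gives C_S(τ) = [k₁/(k₂−k₁)]·C_{R0}·(e^(−k₁τ) − e^(−k₂τ)).
e^(−k₁τ) = e^(−0.145×1.60) = e^(−0.2320) = 0.7929; e^(−k₂τ) = e^(−4.096) = 0.01664.
C_S = 0.145×1.99/(2.56−0.145) × (0.7929−0.01664) = 0.1195×0.7763 = 0.09276 mol·L⁻¹.

0.0928 mol·L⁻¹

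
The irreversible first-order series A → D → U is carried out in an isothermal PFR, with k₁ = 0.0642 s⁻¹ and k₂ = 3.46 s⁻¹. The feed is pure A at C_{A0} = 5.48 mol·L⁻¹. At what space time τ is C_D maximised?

For first-order series the maximum of C_D occurs at τ_opt = ln(k₂/k₁)/(k₂−k₁).
= ln(3.46/0.0642)/(3.46−0.0642) = ln(53.89)/3.396 = 3.987/3.396 = 1.17 s.

1.17 s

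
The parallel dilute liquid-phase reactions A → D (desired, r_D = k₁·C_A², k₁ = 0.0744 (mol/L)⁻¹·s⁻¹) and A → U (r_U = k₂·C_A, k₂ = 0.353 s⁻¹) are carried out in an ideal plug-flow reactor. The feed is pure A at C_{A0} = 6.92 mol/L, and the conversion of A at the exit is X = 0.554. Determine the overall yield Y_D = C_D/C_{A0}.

0.281

C_A = C_{A0}(1−X) = 3.086 mol/L.
Along a PFR/batch, dC_U/dC_A = −r_U/(r_D+r_U) = −k₂/(k₂+k₁·C_A).
Integrating from C_{A0} to C_A: C_U = (0.353/0.0744)·ln[(0.353+0.0744·6.92)/(0.353+0.0744·3.09)] = 4.745·ln(0.8678/0.5826) = 1.891 mol/L.
Then C_D = (C_{A0}−C_A) − C_U = 3.834 − 1.891 = 1.943 mol/L.
Y_D = C_D/C_{A0} = 1.943/6.92 = 0.281.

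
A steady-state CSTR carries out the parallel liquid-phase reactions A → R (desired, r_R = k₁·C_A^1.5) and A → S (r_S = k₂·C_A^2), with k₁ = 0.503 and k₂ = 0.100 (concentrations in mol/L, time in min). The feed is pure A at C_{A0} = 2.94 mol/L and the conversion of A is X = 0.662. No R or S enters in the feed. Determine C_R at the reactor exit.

Exit C_A = C_{A0}(1−X) = 2.94×0.338 = 0.9937 mol/L.
Rates in a CSTR are evaluated at the outlet concentration: r_R = 0.503×0.9937^1.5 = 0.4983, r_S = 0.100×0.9937^2 = 0.09875.
Fraction of consumed A going to R: r_R/(r_R+r_S) = 0.8346.
C_R = 0.8346·C_{A0}·X = 0.8346×2.94×0.662 = 1.62 mol/L.

1.62 mol/L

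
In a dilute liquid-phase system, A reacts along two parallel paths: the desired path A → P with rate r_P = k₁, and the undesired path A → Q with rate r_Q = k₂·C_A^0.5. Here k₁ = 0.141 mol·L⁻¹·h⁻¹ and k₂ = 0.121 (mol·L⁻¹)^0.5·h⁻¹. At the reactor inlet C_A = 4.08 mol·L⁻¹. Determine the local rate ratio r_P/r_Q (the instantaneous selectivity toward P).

0.577

S_{P/Q} = r_P/r_Q = (k₁)/(k₂·C_A^0.5) = (k₁/k₂)·C_A^-0.5.
= (0.141) / (0.121×4.080^0.5) = 0.1410/0.2444 = 0.577.
The undesired path is higher order in A, so low C_A (CSTR or dilute feed) favours P.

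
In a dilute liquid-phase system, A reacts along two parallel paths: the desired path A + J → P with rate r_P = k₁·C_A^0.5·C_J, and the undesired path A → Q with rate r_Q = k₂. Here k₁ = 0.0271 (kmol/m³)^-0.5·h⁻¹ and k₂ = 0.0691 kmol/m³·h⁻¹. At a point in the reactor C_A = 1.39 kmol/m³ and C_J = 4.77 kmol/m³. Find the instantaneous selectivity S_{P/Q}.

S_{P/Q} = r_P/r_Q = (k₁·C_A^0.5·C_J)/(k₂) = (k₁/k₂)·C_A^0.5·C_J.
= (0.0271×1.390^0.5×4.770) / (0.0691) = 0.1524/0.06910 = 2.21.
Since the desired path is higher order in A, keeping C_A high (PFR or concentrated feed) favours P.

2.21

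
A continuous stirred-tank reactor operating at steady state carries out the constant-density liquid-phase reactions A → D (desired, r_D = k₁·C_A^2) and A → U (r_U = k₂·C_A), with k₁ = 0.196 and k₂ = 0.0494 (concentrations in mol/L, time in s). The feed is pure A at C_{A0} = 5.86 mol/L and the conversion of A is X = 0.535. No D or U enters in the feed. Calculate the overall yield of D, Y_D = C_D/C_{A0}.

Exit C_A = C_{A0}(1−X) = 5.86×0.465 = 2.725 mol/L.
In a CSTR the entire volume is at exit conditions, so r_D = 0.196×2.725^2 = 1.455 and r_U = 0.0494×2.725 = 0.1346.
Fraction of consumed A going to D: r_D/(r_D+r_U) = 0.9153.
C_D = 0.9153·C_{A0}·X = 0.9153×5.86×0.535 = 2.87 mol/L; Y_D = C_D/C_{A0} = 0.490.

0.490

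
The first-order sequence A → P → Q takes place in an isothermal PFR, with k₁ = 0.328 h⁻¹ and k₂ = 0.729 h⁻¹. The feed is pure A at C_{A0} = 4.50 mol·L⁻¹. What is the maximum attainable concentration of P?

Evaluating C_P at τ_opt = ln(k₂/k₁)/(k₂−k₁) gives C_{P,max}/C_{A0} = (k₁/k₂)^[k₂/(k₂−k₁)].
= (0.328/0.729)^(0.729/(0.729−0.328)) = (0.4499)^(1.818) = 0.2341.
C_{P,max} = 0.2341×4.50 = 1.05 mol·L⁻¹.

1.05 mol·L⁻¹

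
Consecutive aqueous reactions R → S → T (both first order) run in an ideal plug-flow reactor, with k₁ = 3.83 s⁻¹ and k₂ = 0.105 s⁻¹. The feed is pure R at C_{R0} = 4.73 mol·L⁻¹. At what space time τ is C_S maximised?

0.966 s

The intermediate peaks when r₁ = r₂, i.e. k₁e^(−k₁τ) = k₂e^(−k₂τ), giving τ_opt = ln(k₂/k₁)/(k₂−k₁).
= ln(0.105/3.83)/(0.105−3.83) = ln(0.02742)/-3.725 = -3.597/-3.725 = 0.966 s.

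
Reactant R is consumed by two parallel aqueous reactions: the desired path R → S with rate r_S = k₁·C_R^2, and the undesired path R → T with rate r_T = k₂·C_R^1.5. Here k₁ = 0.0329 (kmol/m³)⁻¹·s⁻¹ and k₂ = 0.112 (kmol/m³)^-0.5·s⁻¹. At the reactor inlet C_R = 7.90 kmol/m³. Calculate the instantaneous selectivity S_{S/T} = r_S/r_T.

0.826

S_{S/T} = r_S/r_T = (k₁·C_R^2)/(k₂·C_R^1.5) = (k₁/k₂)·C_R^0.5.
= (0.0329×7.900^2) / (0.112×7.900^1.5) = 2.053/2.487 = 0.826.
Since the desired path is higher order in R, keeping C_R high (PFR or concentrated feed) favours S.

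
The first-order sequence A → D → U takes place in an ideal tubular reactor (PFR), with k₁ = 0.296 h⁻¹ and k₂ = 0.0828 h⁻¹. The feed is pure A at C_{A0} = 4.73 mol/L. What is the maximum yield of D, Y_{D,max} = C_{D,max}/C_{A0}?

0.610

For a first-order series the maximum intermediate yield is C_{D,max}/C_{A0} = (k₁/k₂)^[k₂/(k₂−k₁)].
= (0.296/0.0828)^(0.0828/(0.0828−0.296)) = (3.575)^(-0.3884) = 0.6097.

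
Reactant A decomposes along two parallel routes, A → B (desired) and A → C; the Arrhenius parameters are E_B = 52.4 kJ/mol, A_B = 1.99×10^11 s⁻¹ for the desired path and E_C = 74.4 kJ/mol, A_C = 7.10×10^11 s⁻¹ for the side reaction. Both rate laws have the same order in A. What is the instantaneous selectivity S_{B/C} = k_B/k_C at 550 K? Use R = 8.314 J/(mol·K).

Since both paths have the same order in A, the concentration cancels and S_{B/C} = k_B/k_C = (A_B/A_C)·exp[(E_C−E_B)/(RT)].
(E_C−E_B)/(RT) = (74.4−52.4)×10³/(8.314×550) = 22000/4573 = 4.811.
k_B/k_C = (1.99×10^11/7.10×10^11)·exp(4.811) = 0.2803 × 122.9 = 34.4.

34.4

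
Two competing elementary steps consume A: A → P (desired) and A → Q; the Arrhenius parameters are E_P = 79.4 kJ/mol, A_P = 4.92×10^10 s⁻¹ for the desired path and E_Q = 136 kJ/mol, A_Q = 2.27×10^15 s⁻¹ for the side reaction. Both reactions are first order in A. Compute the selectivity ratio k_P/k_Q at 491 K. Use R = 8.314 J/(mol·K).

22.8

With equal orders, S_{P/Q} = k_P/k_Q = (A_P/A_Q)·exp[(E_Q−E_P)/(RT)].
(E_Q−E_P)/(RT) = (136−79.4)×10³/(8.314×491) = 56600/4082 = 13.87.
k_P/k_Q = (4.92×10^10/2.27×10^15)·exp(13.87) = 2.167×10^-5 × 1.051×10^6 = 22.8.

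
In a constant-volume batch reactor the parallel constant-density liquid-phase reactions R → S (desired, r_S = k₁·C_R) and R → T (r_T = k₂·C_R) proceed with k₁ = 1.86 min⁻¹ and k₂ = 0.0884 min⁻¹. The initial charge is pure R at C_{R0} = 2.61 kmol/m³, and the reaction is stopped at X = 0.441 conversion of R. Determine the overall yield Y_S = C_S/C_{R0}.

0.421

C_R = C_{R0}(1−X) = 1.459 kmol/m³.
Both paths are first order in R, so the instantaneous fraction to S is constant: dC_S/d(−C_R) = k₁/(k₁+k₂) = 0.9546.
C_S = 0.9546·(C_{R0}−C_R) = 0.9546×1.151 = 1.10 kmol/m³.
Y_S = C_S/C_{R0} = 1.099/2.61 = 0.421.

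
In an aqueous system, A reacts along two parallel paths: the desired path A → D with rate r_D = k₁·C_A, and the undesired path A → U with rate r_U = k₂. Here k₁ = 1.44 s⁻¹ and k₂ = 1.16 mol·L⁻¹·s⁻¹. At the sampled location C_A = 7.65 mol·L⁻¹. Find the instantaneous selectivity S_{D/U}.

9.50

S_{D/U} = r_D/r_U = (k₁·C_A)/(k₂) = (k₁/k₂)·C_A.
= (1.44×7.650) / (1.16) = 11.02/1.160 = 9.50.
Since the desired path is higher order in A, keeping C_A high (PFR or concentrated feed) favours D.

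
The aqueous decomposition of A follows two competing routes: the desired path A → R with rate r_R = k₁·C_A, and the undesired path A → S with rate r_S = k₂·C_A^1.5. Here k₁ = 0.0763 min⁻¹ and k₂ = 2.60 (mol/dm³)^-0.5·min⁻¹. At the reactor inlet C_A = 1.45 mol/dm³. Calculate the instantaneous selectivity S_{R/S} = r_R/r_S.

0.0244

S_{R/S} = r_R/r_S = (k₁·C_A)/(k₂·C_A^1.5) = (k₁/k₂)·C_A^-0.5.
= (0.0763×1.450) / (2.60×1.450^1.5) = 0.1106/4.540 = 0.0244.
The undesired path is higher order in A, so low C_A (CSTR or dilute feed) favours R.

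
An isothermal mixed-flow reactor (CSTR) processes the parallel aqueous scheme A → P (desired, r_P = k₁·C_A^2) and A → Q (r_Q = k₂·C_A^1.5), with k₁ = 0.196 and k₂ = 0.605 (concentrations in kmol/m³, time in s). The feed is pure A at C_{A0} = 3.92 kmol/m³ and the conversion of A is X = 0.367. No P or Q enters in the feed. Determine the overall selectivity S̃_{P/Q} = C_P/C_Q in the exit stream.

Exit C_A = C_{A0}(1−X) = 3.92×0.633 = 2.481 kmol/m³.
Rates in a CSTR are evaluated at the outlet concentration: r_P = 0.196×2.481^2 = 1.207, r_Q = 0.605×2.481^1.5 = 2.365.
Overall selectivity = C_P/C_Q = r_Pτ/(r_Qτ) = r_P/r_Q = 0.510.

0.510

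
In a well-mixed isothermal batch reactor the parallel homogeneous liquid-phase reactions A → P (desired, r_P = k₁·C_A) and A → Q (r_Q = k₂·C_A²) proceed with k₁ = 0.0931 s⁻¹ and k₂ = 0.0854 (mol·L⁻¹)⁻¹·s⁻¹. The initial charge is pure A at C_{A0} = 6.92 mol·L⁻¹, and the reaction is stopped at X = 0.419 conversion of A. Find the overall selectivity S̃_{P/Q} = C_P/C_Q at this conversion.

C_A = C_{A0}(1−X) = 4.021 mol·L⁻¹.
Along a PFR/batch, dC_P/dC_A = −r_P/(r_P+r_Q) = −k₁/(k₁+k₂·C_A).
Integrating from C_{A0} to C_A: C_P = (0.0931/0.0854)·ln[(0.0931+0.0854·6.92)/(0.0931+0.0854·4.02)] = 1.090·ln(0.6841/0.4365) = 0.4899 mol·L⁻¹.
C_Q = (C_{A0}−C_A)−C_P = 2.410 mol·L⁻¹; S̃_{P/Q} = 0.4899/2.410 = 0.203.

0.203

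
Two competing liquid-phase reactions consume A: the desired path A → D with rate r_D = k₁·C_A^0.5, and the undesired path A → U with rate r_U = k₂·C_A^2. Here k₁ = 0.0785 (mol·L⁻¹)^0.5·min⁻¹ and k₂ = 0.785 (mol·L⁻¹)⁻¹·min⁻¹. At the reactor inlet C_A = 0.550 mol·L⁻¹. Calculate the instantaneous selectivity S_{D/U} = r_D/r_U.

S_{D/U} = r_D/r_U = (k₁·C_A^0.5)/(k₂·C_A^2) = (k₁/k₂)·C_A^-1.5.
= (0.0785×0.5500^0.5) / (0.785×0.5500^2) = 0.05822/0.2375 = 0.245.
The undesired path is higher order in A, so low C_A (CSTR or dilute feed) favours D.

0.245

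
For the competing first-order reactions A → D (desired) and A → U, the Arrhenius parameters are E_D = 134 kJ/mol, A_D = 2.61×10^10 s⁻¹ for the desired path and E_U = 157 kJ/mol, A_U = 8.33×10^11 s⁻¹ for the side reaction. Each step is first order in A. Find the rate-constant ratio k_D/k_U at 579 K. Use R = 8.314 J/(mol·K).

3.72

k_D/k_U = (A_D/A_U)·exp[−(E_D−E_U)/(RT)] = (A_D/A_U)·exp[(E_U−E_D)/(RT)].
(E_U−E_D)/(RT) = (157−134)×10³/(8.314×579) = 23000/4814 = 4.778.
k_D/k_U = (2.61×10^10/8.33×10^11)·exp(4.778) = 0.03133 × 118.9 = 3.72.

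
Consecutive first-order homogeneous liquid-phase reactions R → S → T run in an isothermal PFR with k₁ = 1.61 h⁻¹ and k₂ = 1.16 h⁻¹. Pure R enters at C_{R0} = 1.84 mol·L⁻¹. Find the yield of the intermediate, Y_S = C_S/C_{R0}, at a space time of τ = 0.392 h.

The intermediate concentration in a first-order A→B→C sequence is C_S = k₁C_{R0}(e^(−k₁τ) − e^(−k₂τ))/(k₂−k₁).
e^(−k₁τ) = e^(−1.61×0.392) = e^(−0.6311) = 0.5320; e^(−k₂τ) = e^(−0.4547) = 0.6346.
C_S = 1.61×1.84/(1.16−1.61) × (0.5320−0.6346) = (-6.583)×(-0.1026) = 0.6756 mol·L⁻¹.
Y_S = C_S/C_{R0} = 0.6756/1.84 = 0.367.

0.367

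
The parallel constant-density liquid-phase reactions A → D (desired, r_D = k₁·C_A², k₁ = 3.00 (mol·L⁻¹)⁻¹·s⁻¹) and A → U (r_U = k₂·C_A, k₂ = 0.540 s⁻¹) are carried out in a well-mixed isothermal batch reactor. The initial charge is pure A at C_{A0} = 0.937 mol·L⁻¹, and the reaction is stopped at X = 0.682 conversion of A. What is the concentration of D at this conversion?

0.486 mol·L⁻¹

C_A = C_{A0}(1−X) = 0.2980 mol·L⁻¹.
Along a PFR/batch, dC_U/dC_A = −r_U/(r_D+r_U) = −k₂/(k₂+k₁·C_A).
Integrating from C_{A0} to C_A: C_U = (0.540/3.00)·ln[(0.540+3.00·0.937)/(0.540+3.00·0.298)] = 0.1800·ln(3.351/1.434) = 0.1528 mol·L⁻¹.
Then C_D = (C_{A0}−C_A) − C_U = 0.6390 − 0.1528 = 0.4862 mol·L⁻¹.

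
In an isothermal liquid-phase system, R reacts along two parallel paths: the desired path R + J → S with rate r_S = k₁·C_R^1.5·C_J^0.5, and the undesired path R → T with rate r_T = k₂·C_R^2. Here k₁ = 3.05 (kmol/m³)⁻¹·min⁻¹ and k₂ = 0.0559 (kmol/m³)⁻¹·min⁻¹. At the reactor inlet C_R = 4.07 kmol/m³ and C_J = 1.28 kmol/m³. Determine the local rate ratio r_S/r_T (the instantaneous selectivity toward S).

S_{S/T} = r_S/r_T = (k₁·C_R^1.5·C_J^0.5)/(k₂·C_R^2) = (k₁/k₂)·C_R^-0.5·C_J^0.5.
= (3.05×4.070^1.5×1.280^0.5) / (0.0559×4.070^2) = 28.33/0.9260 = 30.6.

30.6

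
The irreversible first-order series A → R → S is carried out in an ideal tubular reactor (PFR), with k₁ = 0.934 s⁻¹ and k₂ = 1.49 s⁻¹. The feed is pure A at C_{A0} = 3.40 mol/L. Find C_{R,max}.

0.973 mol/L

At the optimum, C_{R,max}/C_{A0} = (k₁/k₂)^[k₂/(k₂−k₁)].
= (0.934/1.49)^(1.49/(1.49−0.934)) = (0.6268)^(2.680) = 0.2860.
C_{R,max} = 0.2860×3.40 = 0.973 mol/L.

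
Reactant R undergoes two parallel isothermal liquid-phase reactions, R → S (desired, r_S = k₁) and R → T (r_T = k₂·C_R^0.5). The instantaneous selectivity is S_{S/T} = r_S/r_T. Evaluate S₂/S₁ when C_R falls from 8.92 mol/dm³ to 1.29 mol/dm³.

S_{S/T} = (k₁/k₂)·C_R^-0.5, so S₂/S₁ = (C_{R,2}/C_{R,1})^-0.5.
= (1.29/8.92)^(-0.5) = (0.1446)^(-0.5) = 2.63.
Selectivity toward S rises as C_R falls — low-concentration operation is favoured.

2.63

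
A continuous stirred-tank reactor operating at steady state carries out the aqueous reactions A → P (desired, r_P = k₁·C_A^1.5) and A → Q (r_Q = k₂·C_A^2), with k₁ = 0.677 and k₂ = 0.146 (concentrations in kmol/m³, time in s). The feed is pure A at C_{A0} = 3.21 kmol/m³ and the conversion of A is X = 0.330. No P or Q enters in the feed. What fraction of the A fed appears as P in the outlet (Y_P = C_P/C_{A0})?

Exit C_A = C_{A0}(1−X) = 3.21×0.670 = 2.151 kmol/m³.
A CSTR operates uniformly at the exit composition, giving r_P = 2.135 and r_Q = 0.6753 (each k·C_A^n at C_A = 2.151).
Fraction of consumed A going to P: r_P/(r_P+r_Q) = 0.7597.
C_P = 0.7597·C_{A0}·X = 0.7597×3.21×0.330 = 0.805 kmol/m³; Y_P = C_P/C_{A0} = 0.251.

0.251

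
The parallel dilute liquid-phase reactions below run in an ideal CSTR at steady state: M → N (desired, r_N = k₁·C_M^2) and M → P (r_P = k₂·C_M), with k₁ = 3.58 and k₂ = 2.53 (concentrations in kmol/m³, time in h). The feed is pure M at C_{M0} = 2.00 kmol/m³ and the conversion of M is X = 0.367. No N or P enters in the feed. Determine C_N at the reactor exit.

Exit C_M = C_{M0}(1−X) = 2.00×0.633 = 1.266 kmol/m³.
In a CSTR the entire volume is at exit conditions, so r_N = 3.58×1.266^2 = 5.738 and r_P = 2.53×1.266 = 3.203.
Fraction of consumed M going to N: r_N/(r_N+r_P) = 0.6418.
C_N = 0.6418·C_{M0}·X = 0.6418×2.00×0.367 = 0.471 kmol/m³.

0.471 kmol/m³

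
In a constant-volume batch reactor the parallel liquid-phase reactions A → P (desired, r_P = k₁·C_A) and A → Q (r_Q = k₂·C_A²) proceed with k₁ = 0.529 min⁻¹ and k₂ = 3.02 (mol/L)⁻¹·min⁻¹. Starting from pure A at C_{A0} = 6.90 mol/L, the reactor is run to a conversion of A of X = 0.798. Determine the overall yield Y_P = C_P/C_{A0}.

C_A = C_{A0}(1−X) = 1.394 mol/L.
Along a PFR/batch, dC_P/dC_A = −r_P/(r_P+r_Q) = −k₁/(k₁+k₂·C_A).
Integrating from C_{A0} to C_A: C_P = (0.529/3.02)·ln[(0.529+3.02·6.90)/(0.529+3.02·1.39)] = 0.1752·ln(21.37/4.738) = 0.2638 mol/L.
Y_P = C_P/C_{A0} = 0.2638/6.90 = 0.0382.

0.0382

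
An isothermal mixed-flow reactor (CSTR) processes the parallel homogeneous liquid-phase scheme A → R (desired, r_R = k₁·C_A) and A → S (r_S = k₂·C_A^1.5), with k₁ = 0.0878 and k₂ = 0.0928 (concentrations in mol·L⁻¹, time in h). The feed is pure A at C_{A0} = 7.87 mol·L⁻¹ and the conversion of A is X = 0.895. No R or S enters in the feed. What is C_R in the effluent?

Exit C_A = C_{A0}(1−X) = 7.87×0.105 = 0.8263 mol·L⁻¹.
Rates in a CSTR are evaluated at the outlet concentration: r_R = 0.0878×0.8263 = 0.07255, r_S = 0.0928×0.8263^1.5 = 0.06971.
Fraction of consumed A going to R: r_R/(r_R+r_S) = 0.5100.
C_R = 0.5100·C_{A0}·X = 0.5100×7.87×0.895 = 3.59 mol·L⁻¹.

3.59 mol·L⁻¹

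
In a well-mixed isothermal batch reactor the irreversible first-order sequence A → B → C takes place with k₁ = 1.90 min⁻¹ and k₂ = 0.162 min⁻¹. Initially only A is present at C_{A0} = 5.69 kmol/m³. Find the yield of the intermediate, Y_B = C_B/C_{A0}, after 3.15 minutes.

0.654

The intermediate concentration in a first-order A→B→C sequence is C_B = k₁C_{A0}(e^(−k₁t) − e^(−k₂t))/(k₂−k₁).
e^(−k₁t) = e^(−1.90×3.15) = e^(−5.985) = 0.002516; e^(−k₂t) = e^(−0.5103) = 0.6003.
C_B = 1.90×5.69/(0.162−1.90) × (0.002516−0.6003) = (-6.220)×(-0.5978) = 3.719 kmol/m³.
Y_B = C_B/C_{A0} = 3.719/5.69 = 0.654.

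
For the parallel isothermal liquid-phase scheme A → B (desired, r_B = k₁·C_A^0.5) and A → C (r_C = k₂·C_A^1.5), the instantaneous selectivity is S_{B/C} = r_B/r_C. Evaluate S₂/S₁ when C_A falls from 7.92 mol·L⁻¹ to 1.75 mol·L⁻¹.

4.53

S_{B/C} = (k₁/k₂)·C_A⁻¹, so S₂/S₁ = (C_{A,2}/C_{A,1})⁻¹.
= 7.92/1.75 = 4.53.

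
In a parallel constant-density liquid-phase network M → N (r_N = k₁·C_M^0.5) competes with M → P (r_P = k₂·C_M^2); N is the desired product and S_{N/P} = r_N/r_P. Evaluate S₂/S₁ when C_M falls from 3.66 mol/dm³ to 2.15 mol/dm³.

2.22

S_{N/P} = (k₁/k₂)·C_M^-1.5, so S₂/S₁ = (C_{M,2}/C_{M,1})^-1.5.
= (2.15/3.66)^(-1.5) = (0.5874)^(-1.5) = 2.22.
Selectivity toward N rises as C_M falls — low-concentration operation is favoured.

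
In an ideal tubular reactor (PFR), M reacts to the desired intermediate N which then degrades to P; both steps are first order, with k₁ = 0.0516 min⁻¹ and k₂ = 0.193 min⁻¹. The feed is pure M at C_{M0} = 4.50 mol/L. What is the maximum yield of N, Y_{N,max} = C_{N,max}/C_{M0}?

At the optimum, C_{N,max}/C_{M0} = (k₁/k₂)^[k₂/(k₂−k₁)].
= (0.0516/0.193)^(0.193/(0.193−0.0516)) = (0.2674)^(1.365) = 0.1652.

0.165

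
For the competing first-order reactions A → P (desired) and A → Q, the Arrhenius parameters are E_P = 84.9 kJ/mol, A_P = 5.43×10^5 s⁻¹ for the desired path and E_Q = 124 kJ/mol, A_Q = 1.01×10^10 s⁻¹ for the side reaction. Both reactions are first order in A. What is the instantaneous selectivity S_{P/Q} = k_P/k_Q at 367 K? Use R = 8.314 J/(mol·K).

19.8

k_P/k_Q = (A_P/A_Q)·exp[−(E_P−E_Q)/(RT)] = (A_P/A_Q)·exp[(E_Q−E_P)/(RT)].
(E_Q−E_P)/(RT) = (124−84.9)×10³/(8.314×367) = 39100/3051 = 12.81.
k_P/k_Q = (5.43×10^5/1.01×10^10)·exp(12.81) = 5.376×10^-5 × 3.675×10^5 = 19.8.
Since E_P < E_Q, lowering the temperature improves selectivity toward P.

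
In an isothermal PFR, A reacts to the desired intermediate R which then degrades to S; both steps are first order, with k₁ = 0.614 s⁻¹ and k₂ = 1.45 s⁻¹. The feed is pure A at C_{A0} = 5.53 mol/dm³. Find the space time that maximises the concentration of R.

For first-order series the maximum of C_R occurs at τ_opt = ln(k₂/k₁)/(k₂−k₁).
= ln(1.45/0.614)/(1.45−0.614) = ln(2.362)/0.8360 = 0.8593/0.8360 = 1.03 s.

1.03 s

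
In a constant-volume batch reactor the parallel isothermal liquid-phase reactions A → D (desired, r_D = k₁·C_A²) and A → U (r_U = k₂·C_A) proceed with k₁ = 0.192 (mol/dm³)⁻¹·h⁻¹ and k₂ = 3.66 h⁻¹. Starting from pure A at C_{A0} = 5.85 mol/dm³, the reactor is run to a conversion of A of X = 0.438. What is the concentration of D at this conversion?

C_A = C_{A0}(1−X) = 3.288 mol/dm³.
Along a PFR/batch, dC_U/dC_A = −r_U/(r_D+r_U) = −k₂/(k₂+k₁·C_A).
Integrating from C_{A0} to C_A: C_U = (3.66/0.192)·ln[(3.66+0.192·5.85)/(3.66+0.192·3.29)] = 19.06·ln(4.783/4.291) = 2.069 mol/dm³.
Then C_D = (C_{A0}−C_A) − C_U = 2.562 − 2.069 = 0.4934 mol/dm³.

0.493 mol/dm³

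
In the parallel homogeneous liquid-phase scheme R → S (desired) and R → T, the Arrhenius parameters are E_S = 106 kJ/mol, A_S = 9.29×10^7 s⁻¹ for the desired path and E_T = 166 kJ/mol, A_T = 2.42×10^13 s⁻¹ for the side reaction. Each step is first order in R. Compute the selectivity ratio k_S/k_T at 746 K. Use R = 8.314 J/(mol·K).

Since both paths have the same order in R, the concentration cancels and S_{S/T} = k_S/k_T = (A_S/A_T)·exp[(E_T−E_S)/(RT)].
(E_T−E_S)/(RT) = (166−106)×10³/(8.314×746) = 60000/6202 = 9.674.
k_S/k_T = (9.29×10^7/2.42×10^13)·exp(9.674) = 3.839×10^-6 × 15898 = 0.0610.

0.0610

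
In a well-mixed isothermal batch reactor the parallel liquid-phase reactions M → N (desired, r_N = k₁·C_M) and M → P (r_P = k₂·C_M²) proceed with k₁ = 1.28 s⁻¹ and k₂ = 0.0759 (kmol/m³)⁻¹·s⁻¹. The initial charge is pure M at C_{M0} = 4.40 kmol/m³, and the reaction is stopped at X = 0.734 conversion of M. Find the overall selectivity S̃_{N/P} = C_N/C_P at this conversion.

6.15

C_M = C_{M0}(1−X) = 1.170 kmol/m³.
Along a PFR/batch, dC_N/dC_M = −r_N/(r_N+r_P) = −k₁/(k₁+k₂·C_M).
Integrating from C_{M0} to C_M: C_N = (1.28/0.0759)·ln[(1.28+0.0759·4.40)/(1.28+0.0759·1.17)] = 16.86·ln(1.614/1.369) = 2.778 kmol/m³.
C_P = (C_{M0}−C_M)−C_N = 0.4515 kmol/m³; S̃_{N/P} = 2.778/0.4515 = 6.15.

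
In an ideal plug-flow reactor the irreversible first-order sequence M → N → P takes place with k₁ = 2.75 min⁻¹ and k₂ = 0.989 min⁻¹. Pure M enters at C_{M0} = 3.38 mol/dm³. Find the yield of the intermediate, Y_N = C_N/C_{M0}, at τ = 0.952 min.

The intermediate concentration in a first-order A→B→C sequence is C_N = k₁C_{M0}(e^(−k₁τ) − e^(−k₂τ))/(k₂−k₁).
e^(−k₁τ) = e^(−2.75×0.952) = e^(−2.618) = 0.07295; e^(−k₂τ) = e^(−0.9415) = 0.3900.
C_N = 2.75×3.38/(0.989−2.75) × (0.07295−0.3900) = (-5.278)×(-0.3171) = 1.674 mol/dm³.
Y_N = C_N/C_{M0} = 1.674/3.38 = 0.495.

0.495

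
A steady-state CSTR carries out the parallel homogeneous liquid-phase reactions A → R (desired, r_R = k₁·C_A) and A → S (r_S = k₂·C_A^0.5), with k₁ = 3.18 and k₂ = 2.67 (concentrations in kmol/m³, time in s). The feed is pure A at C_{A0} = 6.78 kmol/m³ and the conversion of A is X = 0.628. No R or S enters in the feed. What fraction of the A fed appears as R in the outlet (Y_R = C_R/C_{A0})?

Exit C_A = C_{A0}(1−X) = 6.78×0.372 = 2.522 kmol/m³.
A CSTR operates uniformly at the exit composition, giving r_R = 8.020 and r_S = 4.240 (each k·C_A^n at C_A = 2.522).
Fraction of consumed A going to R: r_R/(r_R+r_S) = 0.6542.
C_R = 0.6542·C_{A0}·X = 0.6542×6.78×0.628 = 2.79 kmol/m³; Y_R = C_R/C_{A0} = 0.411.

0.411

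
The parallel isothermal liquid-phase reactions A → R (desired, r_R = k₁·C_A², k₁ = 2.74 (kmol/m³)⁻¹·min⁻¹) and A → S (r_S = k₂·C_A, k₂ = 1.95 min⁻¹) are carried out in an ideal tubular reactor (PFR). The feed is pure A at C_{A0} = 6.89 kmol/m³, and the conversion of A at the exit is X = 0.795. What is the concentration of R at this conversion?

C_A = C_{A0}(1−X) = 1.412 kmol/m³.
Along a PFR/batch, dC_S/dC_A = −r_S/(r_R+r_S) = −k₂/(k₂+k₁·C_A).
Integrating from C_{A0} to C_A: C_S = (1.95/2.74)·ln[(1.95+2.74·6.89)/(1.95+2.74·1.41)] = 0.7117·ln(20.83/5.820) = 0.9074 kmol/m³.
Then C_R = (C_{A0}−C_A) − C_S = 5.478 − 0.9074 = 4.570 kmol/m³.

4.57 kmol/m³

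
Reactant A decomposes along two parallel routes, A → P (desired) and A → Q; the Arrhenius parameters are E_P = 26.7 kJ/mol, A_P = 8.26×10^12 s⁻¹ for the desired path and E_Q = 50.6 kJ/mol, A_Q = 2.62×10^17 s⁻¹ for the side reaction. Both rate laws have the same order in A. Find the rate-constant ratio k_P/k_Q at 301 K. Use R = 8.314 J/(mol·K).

With equal orders, S_{P/Q} = k_P/k_Q = (A_P/A_Q)·exp[(E_Q−E_P)/(RT)].
(E_Q−E_P)/(RT) = (50.6−26.7)×10³/(8.314×301) = 23900/2503 = 9.550.
k_P/k_Q = (8.26×10^12/2.62×10^17)·exp(9.550) = 3.153×10^-5 × 14050 = 0.443.

0.443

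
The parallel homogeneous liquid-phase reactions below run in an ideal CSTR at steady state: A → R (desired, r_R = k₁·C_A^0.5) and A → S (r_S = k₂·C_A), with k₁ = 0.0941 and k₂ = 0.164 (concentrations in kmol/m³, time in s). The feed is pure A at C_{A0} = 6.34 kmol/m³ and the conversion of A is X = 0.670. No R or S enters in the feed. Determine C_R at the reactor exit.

Exit C_A = C_{A0}(1−X) = 6.34×0.330 = 2.092 kmol/m³.
Rates in a CSTR are evaluated at the outlet concentration: r_R = 0.0941×2.092^0.5 = 0.1361, r_S = 0.164×2.092 = 0.3431.
Fraction of consumed A going to R: r_R/(r_R+r_S) = 0.2840.
C_R = 0.2840·C_{A0}·X = 0.2840×6.34×0.670 = 1.21 kmol/m³.

1.21 kmol/m³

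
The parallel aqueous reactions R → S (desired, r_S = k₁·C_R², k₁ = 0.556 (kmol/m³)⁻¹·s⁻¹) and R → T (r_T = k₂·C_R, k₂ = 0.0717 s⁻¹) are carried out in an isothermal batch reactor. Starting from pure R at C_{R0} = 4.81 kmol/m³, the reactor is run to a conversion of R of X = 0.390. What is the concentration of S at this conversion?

1.81 kmol/m³

C_R = C_{R0}(1−X) = 2.934 kmol/m³.
Along a PFR/batch, dC_T/dC_R = −r_T/(r_S+r_T) = −k₂/(k₂+k₁·C_R).
Integrating from C_{R0} to C_R: C_T = (0.0717/0.556)·ln[(0.0717+0.556·4.81)/(0.0717+0.556·2.93)] = 0.1290·ln(2.746/1.703) = 0.06161 kmol/m³.
Then C_S = (C_{R0}−C_R) − C_T = 1.876 − 0.06161 = 1.814 kmol/m³.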